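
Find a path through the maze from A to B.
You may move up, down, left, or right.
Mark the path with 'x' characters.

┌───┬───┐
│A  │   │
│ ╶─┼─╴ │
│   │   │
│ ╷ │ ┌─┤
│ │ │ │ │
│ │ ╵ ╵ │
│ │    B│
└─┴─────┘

Finding the shortest path through the maze:
Path length: 6 steps
Directions: down → right → down → down → right → right

Solution:

┌───┬───┐
│A  │   │
│ ╶─┼─╴ │
│x x│   │
│ ╷ │ ┌─┤
│ │x│ │ │
│ │ ╵ ╵ │
│ │x x B│
└─┴─────┘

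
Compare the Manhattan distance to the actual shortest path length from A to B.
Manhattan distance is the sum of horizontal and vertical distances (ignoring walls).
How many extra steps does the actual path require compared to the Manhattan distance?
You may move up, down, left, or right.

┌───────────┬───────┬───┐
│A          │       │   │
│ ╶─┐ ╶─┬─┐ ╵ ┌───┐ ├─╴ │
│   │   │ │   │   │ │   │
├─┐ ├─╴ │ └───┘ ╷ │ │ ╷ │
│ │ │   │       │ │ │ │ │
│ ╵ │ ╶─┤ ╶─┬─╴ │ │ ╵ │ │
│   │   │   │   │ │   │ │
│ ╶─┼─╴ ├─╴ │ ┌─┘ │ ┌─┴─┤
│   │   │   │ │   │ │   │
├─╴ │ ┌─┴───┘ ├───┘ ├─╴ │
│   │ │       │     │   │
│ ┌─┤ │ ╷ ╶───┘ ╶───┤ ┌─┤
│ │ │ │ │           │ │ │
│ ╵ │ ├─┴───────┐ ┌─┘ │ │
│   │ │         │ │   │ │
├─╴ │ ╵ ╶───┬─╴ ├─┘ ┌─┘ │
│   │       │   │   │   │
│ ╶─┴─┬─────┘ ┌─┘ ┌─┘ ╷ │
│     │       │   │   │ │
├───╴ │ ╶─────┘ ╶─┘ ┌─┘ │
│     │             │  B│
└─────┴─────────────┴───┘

Manhattan distance: |10 - 0| + |11 - 0| = 21
Actual path length: 39
Extra steps: 39 - 21 = 18

Solution:

┌───────────┬───────┬───┐
│A → ↓      │       │   │
│ ╶─┐ ╶─┬─┐ ╵ ┌───┐ ├─╴ │
│   │↳ ↓│ │   │   │ │   │
├─┐ ├─╴ │ └───┘ ╷ │ │ ╷ │
│ │ │↓ ↲│       │ │ │ │ │
│ ╵ │ ╶─┤ ╶─┬─╴ │ │ ╵ │ │
│   │↳ ↓│   │   │ │   │ │
│ ╶─┼─╴ ├─╴ │ ┌─┘ │ ┌─┴─┤
│   │↓ ↲│   │ │   │ │   │
├─╴ │ ┌─┴───┘ ├───┘ ├─╴ │
│   │↓│       │     │   │
│ ┌─┤ │ ╷ ╶───┘ ╶───┤ ┌─┤
│ │ │↓│ │           │ │ │
│ ╵ │ ├─┴───────┐ ┌─┘ │ │
│   │↓│↱ → → → ↓│ │   │ │
├─╴ │ ╵ ╶───┬─╴ ├─┘ ┌─┘ │
│   │↳ ↑    │↓ ↲│   │↱ ↓│
│ ╶─┴─┬─────┘ ┌─┘ ┌─┘ ╷ │
│     │↓ ← ← ↲│   │↱ ↑│↓│
├───╴ │ ╶─────┘ ╶─┘ ┌─┘ │
│     │↳ → → → → → ↑│  B│
└─────┴─────────────┴───┘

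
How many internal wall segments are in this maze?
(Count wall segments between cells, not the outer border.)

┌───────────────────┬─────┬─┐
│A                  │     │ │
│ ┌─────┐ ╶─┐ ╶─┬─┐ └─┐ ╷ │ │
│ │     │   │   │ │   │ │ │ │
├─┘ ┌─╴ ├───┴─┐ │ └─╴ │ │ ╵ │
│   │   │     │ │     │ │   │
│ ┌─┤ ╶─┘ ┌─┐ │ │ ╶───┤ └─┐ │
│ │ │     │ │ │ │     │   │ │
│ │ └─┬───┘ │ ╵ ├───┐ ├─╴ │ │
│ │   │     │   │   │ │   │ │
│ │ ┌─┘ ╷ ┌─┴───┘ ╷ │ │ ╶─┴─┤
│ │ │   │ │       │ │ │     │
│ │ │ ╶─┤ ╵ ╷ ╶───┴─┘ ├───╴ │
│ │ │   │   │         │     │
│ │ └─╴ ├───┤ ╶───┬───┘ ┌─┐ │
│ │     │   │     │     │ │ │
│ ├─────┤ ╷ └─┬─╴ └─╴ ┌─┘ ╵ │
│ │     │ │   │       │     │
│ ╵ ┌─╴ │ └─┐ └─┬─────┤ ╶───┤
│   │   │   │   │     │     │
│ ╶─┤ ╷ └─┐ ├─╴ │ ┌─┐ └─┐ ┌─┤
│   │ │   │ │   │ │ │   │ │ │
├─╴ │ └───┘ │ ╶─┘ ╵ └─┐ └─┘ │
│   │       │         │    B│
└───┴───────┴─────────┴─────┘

Counting internal wall segments:
Total internal walls: 143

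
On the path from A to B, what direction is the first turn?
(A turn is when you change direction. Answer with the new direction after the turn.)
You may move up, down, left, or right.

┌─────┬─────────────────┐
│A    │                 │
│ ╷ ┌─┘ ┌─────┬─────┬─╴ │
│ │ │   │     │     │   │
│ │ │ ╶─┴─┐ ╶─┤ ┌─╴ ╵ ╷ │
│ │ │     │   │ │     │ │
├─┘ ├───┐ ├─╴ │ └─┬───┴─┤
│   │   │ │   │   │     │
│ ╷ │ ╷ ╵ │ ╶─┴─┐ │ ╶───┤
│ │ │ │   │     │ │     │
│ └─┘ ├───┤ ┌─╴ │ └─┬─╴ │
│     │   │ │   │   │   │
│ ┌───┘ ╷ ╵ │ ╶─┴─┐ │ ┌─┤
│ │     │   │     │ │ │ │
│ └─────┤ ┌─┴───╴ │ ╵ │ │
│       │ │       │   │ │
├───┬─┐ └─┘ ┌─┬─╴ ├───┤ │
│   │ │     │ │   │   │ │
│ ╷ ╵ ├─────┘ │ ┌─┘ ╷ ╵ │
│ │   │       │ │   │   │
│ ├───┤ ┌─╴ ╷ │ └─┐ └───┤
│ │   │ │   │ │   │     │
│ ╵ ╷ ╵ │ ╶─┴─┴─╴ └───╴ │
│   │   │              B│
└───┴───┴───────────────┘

Directions: right, down, down, down, left, down, down, down, down, right, right, right, down, right, right, up, right, right, right, down, left, down, down, right, down, right, right, right
First turn direction: down

Solution:

┌─────┬─────────────────┐
│A ↓  │                 │
│ ╷ ┌─┘ ┌─────┬─────┬─╴ │
│ │↓│   │     │     │   │
│ │ │ ╶─┴─┐ ╶─┤ ┌─╴ ╵ ╷ │
│ │↓│     │   │ │     │ │
├─┘ ├───┐ ├─╴ │ └─┬───┴─┤
│↓ ↲│   │ │   │   │     │
│ ╷ │ ╷ ╵ │ ╶─┴─┐ │ ╶───┤
│↓│ │ │   │     │ │     │
│ └─┘ ├───┤ ┌─╴ │ └─┬─╴ │
│↓    │   │ │   │   │   │
│ ┌───┘ ╷ ╵ │ ╶─┴─┐ │ ┌─┤
│↓│     │   │     │ │ │ │
│ └─────┤ ┌─┴───╴ │ ╵ │ │
│↳ → → ↓│ │↱ → → ↓│   │ │
├───┬─┐ └─┘ ┌─┬─╴ ├───┤ │
│   │ │↳ → ↑│ │↓ ↲│   │ │
│ ╷ ╵ ├─────┘ │ ┌─┘ ╷ ╵ │
│ │   │       │↓│   │   │
│ ├───┤ ┌─╴ ╷ │ └─┐ └───┤
│ │   │ │   │ │↳ ↓│     │
│ ╵ ╷ ╵ │ ╶─┴─┴─╴ └───╴ │
│   │   │        ↳ → → B│
└───┴───┴───────────────┘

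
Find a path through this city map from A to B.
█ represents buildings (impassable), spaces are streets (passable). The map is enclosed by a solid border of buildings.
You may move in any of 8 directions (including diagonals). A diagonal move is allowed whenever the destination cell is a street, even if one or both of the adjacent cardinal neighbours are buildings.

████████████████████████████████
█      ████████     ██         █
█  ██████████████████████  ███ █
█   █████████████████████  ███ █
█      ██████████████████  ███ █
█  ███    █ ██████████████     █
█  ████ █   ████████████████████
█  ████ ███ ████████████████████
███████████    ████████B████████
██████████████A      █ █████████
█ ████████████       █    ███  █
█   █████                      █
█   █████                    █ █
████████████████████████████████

Finding the shortest path from A to B:
Movement: 8-directional
Path length: 10 steps
Directions: right → right → right → right → right → down-right → down-right → up-right → up → up-right

Solution:

████████████████████████████████
█      ████████     ██         █
█  ██████████████████████  ███ █
█   █████████████████████  ███ █
█      ██████████████████  ███ █
█  ███    █ ██████████████     █
█  ████ █   ████████████████████
█  ████ ███ ████████████████████
███████████    ████████B████████
██████████████A→→→→↘ █↗█████████
█ ████████████      ↘█↑   ███  █
█   █████            ↗         █
█   █████                    █ █
████████████████████████████████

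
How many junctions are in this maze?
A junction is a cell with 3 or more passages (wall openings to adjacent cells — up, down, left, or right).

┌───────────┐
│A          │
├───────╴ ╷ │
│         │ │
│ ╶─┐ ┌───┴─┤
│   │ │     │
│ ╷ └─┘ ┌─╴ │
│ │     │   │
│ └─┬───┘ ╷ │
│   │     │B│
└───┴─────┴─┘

Checking each cell for number of passages:

Junctions found (3+ passages):
  (0, 4): 3 passages
  (1, 2): 3 passages
  (2, 0): 3 passages
  (3, 5): 3 passages
Total junctions: 4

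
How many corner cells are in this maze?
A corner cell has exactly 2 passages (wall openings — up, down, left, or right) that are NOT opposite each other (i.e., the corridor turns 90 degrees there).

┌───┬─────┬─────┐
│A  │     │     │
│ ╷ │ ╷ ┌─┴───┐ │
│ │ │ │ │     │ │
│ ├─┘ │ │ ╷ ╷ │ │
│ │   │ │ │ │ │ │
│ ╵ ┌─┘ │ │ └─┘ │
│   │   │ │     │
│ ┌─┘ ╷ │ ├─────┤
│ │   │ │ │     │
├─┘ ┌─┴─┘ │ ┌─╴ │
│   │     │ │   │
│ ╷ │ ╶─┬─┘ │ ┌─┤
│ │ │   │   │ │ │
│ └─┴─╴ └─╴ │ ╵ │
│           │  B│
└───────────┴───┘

Counting corner cells (2 non-opposite passages):
Total corners: 27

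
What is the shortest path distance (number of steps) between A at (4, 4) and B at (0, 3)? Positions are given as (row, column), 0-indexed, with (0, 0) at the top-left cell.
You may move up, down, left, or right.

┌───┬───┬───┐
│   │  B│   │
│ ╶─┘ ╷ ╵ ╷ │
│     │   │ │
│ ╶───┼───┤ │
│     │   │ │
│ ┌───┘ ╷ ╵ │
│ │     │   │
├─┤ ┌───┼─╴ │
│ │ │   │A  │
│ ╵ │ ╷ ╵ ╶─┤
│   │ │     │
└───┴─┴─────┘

Finding path from (4, 4) to (0, 3):
Path: (4,4) → (4,5) → (3,5) → (2,5) → (1,5) → (0,5) → (0,4) → (1,4) → (1,3) → (0,3)
Distance: 9 steps

Solution:

┌───┬───┬───┐
│   │  B│↓ ↰│
│ ╶─┘ ╷ ╵ ╷ │
│     │↑ ↲│↑│
│ ╶───┼───┤ │
│     │   │↑│
│ ┌───┘ ╷ ╵ │
│ │     │  ↑│
├─┤ ┌───┼─╴ │
│ │ │   │A ↑│
│ ╵ │ ╷ ╵ ╶─┤
│   │ │     │
└───┴─┴─────┘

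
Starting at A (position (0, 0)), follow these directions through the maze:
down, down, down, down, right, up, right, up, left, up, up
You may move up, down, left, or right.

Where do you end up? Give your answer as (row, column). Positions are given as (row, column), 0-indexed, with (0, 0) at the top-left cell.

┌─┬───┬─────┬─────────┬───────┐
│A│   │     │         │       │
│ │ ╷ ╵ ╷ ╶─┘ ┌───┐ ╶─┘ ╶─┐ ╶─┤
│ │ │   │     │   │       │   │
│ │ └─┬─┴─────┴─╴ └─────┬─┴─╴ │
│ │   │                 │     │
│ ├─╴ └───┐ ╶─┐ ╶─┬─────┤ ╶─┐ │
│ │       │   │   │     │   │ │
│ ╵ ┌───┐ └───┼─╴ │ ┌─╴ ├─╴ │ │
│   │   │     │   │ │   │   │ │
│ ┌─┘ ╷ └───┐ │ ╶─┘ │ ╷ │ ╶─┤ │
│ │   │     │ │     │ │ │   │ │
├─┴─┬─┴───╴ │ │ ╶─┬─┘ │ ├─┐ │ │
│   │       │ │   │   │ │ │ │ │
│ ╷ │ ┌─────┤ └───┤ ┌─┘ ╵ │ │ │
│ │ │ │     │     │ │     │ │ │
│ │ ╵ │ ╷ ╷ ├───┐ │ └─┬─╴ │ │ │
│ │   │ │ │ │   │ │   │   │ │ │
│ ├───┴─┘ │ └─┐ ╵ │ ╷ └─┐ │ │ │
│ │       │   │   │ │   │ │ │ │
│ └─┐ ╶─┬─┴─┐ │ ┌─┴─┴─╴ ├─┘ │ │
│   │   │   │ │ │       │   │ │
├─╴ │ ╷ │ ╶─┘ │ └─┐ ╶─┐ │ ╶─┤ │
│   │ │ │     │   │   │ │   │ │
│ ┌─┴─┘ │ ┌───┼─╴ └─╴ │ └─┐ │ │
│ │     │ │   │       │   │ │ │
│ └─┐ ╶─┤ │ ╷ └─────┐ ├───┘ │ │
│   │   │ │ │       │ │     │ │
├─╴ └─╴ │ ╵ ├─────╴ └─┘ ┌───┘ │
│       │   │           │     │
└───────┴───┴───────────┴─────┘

Following directions step by step:
Start: (0, 0)
  down: (0, 0) → (1, 0)
  down: (1, 0) → (2, 0)
  down: (2, 0) → (3, 0)
  down: (3, 0) → (4, 0)
  right: (4, 0) → (4, 1)
  up: (4, 1) → (3, 1)
  right: (3, 1) → (3, 2)
  up: (3, 2) → (2, 2)
  left: (2, 2) → (2, 1)
  up: (2, 1) → (1, 1)
  up: (1, 1) → (0, 1)
Final position: (0, 1)

Path taken:

┌─┬───┬─────┬─────────┬───────┐
│A│B  │     │         │       │
│ │ ╷ ╵ ╷ ╶─┘ ┌───┐ ╶─┘ ╶─┐ ╶─┤
│↓│↑│   │     │   │       │   │
│ │ └─┬─┴─────┴─╴ └─────┬─┴─╴ │
│↓│↑ ↰│                 │     │
│ ├─╴ └───┐ ╶─┐ ╶─┬─────┤ ╶─┐ │
│↓│↱ ↑    │   │   │     │   │ │
│ ╵ ┌───┐ └───┼─╴ │ ┌─╴ ├─╴ │ │
│↳ ↑│   │     │   │ │   │   │ │
│ ┌─┘ ╷ └───┐ │ ╶─┘ │ ╷ │ ╶─┤ │
│ │   │     │ │     │ │ │   │ │
├─┴─┬─┴───╴ │ │ ╶─┬─┘ │ ├─┐ │ │
│   │       │ │   │   │ │ │ │ │
│ ╷ │ ┌─────┤ └───┤ ┌─┘ ╵ │ │ │
│ │ │ │     │     │ │     │ │ │
│ │ ╵ │ ╷ ╷ ├───┐ │ └─┬─╴ │ │ │
│ │   │ │ │ │   │ │   │   │ │ │
│ ├───┴─┘ │ └─┐ ╵ │ ╷ └─┐ │ │ │
│ │       │   │   │ │   │ │ │ │
│ └─┐ ╶─┬─┴─┐ │ ┌─┴─┴─╴ ├─┘ │ │
│   │   │   │ │ │       │   │ │
├─╴ │ ╷ │ ╶─┘ │ └─┐ ╶─┐ │ ╶─┤ │
│   │ │ │     │   │   │ │   │ │
│ ┌─┴─┘ │ ┌───┼─╴ └─╴ │ └─┐ │ │
│ │     │ │   │       │   │ │ │
│ └─┐ ╶─┤ │ ╷ └─────┐ ├───┘ │ │
│   │   │ │ │       │ │     │ │
├─╴ └─╴ │ ╵ ├─────╴ └─┘ ┌───┘ │
│       │   │           │     │
└───────┴───┴───────────┴─────┘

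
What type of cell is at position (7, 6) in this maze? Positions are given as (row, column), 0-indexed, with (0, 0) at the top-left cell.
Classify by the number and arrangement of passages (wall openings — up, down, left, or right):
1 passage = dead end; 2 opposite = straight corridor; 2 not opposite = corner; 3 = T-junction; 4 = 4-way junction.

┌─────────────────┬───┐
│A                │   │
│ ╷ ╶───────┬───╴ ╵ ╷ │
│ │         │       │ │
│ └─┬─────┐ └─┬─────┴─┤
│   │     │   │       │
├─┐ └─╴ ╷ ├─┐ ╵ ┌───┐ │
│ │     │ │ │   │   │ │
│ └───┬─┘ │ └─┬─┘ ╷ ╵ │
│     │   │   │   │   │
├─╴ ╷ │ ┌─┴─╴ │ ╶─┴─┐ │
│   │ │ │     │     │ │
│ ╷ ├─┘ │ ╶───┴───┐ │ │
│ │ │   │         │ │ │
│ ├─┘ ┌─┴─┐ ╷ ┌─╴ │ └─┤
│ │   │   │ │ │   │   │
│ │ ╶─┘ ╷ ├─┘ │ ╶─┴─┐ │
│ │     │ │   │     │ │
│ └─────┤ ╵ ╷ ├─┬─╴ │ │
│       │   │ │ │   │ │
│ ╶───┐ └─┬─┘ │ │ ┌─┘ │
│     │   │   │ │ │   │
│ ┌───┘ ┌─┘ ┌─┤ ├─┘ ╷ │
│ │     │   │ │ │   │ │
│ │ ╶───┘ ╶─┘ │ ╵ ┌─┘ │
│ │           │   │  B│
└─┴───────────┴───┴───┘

Checking cell at (7, 6):
Number of passages: 2
Cell type: straight corridor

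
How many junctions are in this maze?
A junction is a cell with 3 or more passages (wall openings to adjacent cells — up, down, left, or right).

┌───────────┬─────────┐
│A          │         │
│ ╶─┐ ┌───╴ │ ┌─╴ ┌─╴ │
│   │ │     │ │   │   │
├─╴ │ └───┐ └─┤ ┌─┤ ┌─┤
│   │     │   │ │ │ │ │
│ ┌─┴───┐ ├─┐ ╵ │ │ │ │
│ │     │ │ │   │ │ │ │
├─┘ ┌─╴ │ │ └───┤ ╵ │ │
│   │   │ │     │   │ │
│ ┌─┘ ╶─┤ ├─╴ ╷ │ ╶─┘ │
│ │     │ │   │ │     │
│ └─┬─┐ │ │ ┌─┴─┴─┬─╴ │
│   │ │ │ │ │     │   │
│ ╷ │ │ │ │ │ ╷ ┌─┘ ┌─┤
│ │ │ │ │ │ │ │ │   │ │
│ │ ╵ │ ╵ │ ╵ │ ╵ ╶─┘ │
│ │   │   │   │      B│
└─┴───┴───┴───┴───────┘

Checking each cell for number of passages:

Junctions found (3+ passages):
  (0, 2): 3 passages
  (0, 8): 3 passages
  (1, 5): 3 passages
  (4, 6): 3 passages
  (4, 8): 3 passages
  (5, 2): 3 passages
  (5, 10): 3 passages
  (6, 0): 3 passages
  (6, 7): 3 passages
  (8, 8): 3 passages
Total junctions: 10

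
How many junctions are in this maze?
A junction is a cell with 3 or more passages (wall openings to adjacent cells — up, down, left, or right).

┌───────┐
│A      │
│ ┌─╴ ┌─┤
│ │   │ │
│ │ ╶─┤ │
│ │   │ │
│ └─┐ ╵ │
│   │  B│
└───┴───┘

Checking each cell for number of passages:

Junctions found (3+ passages):
  (0, 2): 3 passages
Total junctions: 1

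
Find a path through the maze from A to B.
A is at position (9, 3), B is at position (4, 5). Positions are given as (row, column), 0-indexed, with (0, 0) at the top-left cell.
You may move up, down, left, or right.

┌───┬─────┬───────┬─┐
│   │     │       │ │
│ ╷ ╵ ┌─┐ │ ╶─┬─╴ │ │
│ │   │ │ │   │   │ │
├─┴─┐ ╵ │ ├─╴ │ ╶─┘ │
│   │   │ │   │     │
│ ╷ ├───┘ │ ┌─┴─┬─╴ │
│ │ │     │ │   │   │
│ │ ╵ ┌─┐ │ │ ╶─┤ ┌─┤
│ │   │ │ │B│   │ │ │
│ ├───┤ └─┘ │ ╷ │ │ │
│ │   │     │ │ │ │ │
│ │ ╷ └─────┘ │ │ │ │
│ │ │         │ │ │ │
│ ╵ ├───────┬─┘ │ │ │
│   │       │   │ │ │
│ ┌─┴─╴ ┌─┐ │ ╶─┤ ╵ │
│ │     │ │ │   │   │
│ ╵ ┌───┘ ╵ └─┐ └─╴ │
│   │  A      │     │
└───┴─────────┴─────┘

Finding the shortest path from (9, 3) to (4, 5):
Path length: 57 steps
Directions: right → right → up → up → left → left → down → left → left → down → left → up → up → right → up → up → right → down → right → right → right → right → up → up → right → down → down → down → left → down → right → down → right → right → up → left → up → up → up → up → up → right → up → left → left → up → right → up → left → left → left → down → right → down → left → down → down

Solution:

┌───┬─────┬───────┬─┐
│   │     │↓ ← ← ↰│ │
│ ╷ ╵ ┌─┐ │ ╶─┬─╴ │ │
│ │   │ │ │↳ ↓│↱ ↑│ │
├─┴─┐ ╵ │ ├─╴ │ ╶─┘ │
│   │   │ │↓ ↲│↑ ← ↰│
│ ╷ ├───┘ │ ┌─┴─┬─╴ │
│ │ │     │↓│   │↱ ↑│
│ │ ╵ ┌─┐ │ │ ╶─┤ ┌─┤
│ │   │ │ │B│↱ ↓│↑│ │
│ ├───┤ └─┘ │ ╷ │ │ │
│ │↱ ↓│     │↑│↓│↑│ │
│ │ ╷ └─────┘ │ │ │ │
│ │↑│↳ → → → ↑│↓│↑│ │
│ ╵ ├───────┬─┘ │ │ │
│↱ ↑│  ↓ ← ↰│↓ ↲│↑│ │
│ ┌─┴─╴ ┌─┐ │ ╶─┤ ╵ │
│↑│↓ ← ↲│ │↑│↳ ↓│↑ ↰│
│ ╵ ┌───┘ ╵ └─┐ └─╴ │
│↑ ↲│  A → ↑  │↳ → ↑│
└───┴─────────┴─────┘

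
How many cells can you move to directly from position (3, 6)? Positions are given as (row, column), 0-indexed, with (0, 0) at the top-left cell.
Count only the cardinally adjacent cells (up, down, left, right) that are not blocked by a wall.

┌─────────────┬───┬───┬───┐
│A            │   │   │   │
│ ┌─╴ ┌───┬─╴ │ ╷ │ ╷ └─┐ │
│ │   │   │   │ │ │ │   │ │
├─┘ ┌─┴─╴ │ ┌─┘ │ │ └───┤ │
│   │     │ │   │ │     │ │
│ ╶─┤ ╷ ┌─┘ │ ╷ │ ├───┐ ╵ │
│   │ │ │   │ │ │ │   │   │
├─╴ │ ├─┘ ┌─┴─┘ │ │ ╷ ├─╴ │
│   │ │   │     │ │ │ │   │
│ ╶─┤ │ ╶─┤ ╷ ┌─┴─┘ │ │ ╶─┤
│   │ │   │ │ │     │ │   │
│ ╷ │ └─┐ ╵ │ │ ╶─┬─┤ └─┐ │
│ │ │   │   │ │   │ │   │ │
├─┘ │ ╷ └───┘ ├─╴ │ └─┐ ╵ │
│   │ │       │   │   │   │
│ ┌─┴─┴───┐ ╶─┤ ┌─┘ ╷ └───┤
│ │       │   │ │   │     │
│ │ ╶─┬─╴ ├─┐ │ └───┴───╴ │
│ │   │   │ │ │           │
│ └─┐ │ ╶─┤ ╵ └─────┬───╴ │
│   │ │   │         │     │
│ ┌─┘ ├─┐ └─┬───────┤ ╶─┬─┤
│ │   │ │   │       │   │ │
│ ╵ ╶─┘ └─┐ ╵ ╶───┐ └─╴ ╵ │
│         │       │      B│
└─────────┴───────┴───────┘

Checking passable neighbors of (3, 6):
Neighbors: (2, 6)
Count: 1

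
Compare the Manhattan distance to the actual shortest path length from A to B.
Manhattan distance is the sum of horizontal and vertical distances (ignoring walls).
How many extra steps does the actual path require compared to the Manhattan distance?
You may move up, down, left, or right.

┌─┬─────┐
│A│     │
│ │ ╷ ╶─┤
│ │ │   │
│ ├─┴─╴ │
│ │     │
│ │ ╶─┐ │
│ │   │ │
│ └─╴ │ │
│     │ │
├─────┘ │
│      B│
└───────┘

Manhattan distance: |5 - 0| + |3 - 0| = 8
Actual path length: 14
Extra steps: 14 - 8 = 6

Solution:

┌─┬─────┐
│A│     │
│ │ ╷ ╶─┤
│↓│ │   │
│ ├─┴─╴ │
│↓│↱ → ↓│
│ │ ╶─┐ │
│↓│↑ ↰│↓│
│ └─╴ │ │
│↳ → ↑│↓│
├─────┘ │
│      B│
└───────┘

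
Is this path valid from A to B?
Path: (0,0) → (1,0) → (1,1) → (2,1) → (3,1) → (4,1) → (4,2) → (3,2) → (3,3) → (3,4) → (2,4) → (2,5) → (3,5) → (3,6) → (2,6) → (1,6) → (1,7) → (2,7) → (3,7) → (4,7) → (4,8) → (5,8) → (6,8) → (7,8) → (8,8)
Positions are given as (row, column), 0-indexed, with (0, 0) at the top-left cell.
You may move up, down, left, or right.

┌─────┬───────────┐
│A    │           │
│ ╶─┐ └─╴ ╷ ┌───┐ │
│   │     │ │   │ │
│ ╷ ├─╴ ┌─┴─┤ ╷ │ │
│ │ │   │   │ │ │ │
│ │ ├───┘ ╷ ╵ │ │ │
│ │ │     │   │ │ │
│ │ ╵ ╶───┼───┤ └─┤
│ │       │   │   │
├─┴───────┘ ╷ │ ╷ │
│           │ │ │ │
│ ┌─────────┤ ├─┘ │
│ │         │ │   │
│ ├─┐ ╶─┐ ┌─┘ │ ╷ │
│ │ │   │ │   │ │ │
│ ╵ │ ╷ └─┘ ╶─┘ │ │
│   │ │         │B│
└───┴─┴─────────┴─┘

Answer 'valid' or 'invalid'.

Checking path validity:
Result: All consecutive moves are passable.

valid

Correct solution:

┌─────┬───────────┐
│A    │           │
│ ╶─┐ └─╴ ╷ ┌───┐ │
│↳ ↓│     │ │↱ ↓│ │
│ ╷ ├─╴ ┌─┴─┤ ╷ │ │
│ │↓│   │↱ ↓│↑│↓│ │
│ │ ├───┘ ╷ ╵ │ │ │
│ │↓│↱ → ↑│↳ ↑│↓│ │
│ │ ╵ ╶───┼───┤ └─┤
│ │↳ ↑    │   │↳ ↓│
├─┴───────┘ ╷ │ ╷ │
│           │ │ │↓│
│ ┌─────────┤ ├─┘ │
│ │         │ │  ↓│
│ ├─┐ ╶─┐ ┌─┘ │ ╷ │
│ │ │   │ │   │ │↓│
│ ╵ │ ╷ └─┘ ╶─┘ │ │
│   │ │         │B│
└───┴─┴─────────┴─┘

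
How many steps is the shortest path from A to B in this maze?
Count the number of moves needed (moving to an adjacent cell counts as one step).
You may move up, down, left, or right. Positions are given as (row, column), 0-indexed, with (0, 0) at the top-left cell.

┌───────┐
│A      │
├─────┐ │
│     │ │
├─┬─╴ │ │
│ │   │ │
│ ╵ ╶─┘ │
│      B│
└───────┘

Using BFS to find shortest path:
Start: (0, 0), End: (3, 3)
Path found:
(0,0) → (0,1) → (0,2) → (0,3) → (1,3) → (2,3) → (3,3)
Number of steps: 6

Solution:

┌───────┐
│A → → ↓│
├─────┐ │
│     │↓│
├─┬─╴ │ │
│ │   │↓│
│ ╵ ╶─┘ │
│      B│
└───────┘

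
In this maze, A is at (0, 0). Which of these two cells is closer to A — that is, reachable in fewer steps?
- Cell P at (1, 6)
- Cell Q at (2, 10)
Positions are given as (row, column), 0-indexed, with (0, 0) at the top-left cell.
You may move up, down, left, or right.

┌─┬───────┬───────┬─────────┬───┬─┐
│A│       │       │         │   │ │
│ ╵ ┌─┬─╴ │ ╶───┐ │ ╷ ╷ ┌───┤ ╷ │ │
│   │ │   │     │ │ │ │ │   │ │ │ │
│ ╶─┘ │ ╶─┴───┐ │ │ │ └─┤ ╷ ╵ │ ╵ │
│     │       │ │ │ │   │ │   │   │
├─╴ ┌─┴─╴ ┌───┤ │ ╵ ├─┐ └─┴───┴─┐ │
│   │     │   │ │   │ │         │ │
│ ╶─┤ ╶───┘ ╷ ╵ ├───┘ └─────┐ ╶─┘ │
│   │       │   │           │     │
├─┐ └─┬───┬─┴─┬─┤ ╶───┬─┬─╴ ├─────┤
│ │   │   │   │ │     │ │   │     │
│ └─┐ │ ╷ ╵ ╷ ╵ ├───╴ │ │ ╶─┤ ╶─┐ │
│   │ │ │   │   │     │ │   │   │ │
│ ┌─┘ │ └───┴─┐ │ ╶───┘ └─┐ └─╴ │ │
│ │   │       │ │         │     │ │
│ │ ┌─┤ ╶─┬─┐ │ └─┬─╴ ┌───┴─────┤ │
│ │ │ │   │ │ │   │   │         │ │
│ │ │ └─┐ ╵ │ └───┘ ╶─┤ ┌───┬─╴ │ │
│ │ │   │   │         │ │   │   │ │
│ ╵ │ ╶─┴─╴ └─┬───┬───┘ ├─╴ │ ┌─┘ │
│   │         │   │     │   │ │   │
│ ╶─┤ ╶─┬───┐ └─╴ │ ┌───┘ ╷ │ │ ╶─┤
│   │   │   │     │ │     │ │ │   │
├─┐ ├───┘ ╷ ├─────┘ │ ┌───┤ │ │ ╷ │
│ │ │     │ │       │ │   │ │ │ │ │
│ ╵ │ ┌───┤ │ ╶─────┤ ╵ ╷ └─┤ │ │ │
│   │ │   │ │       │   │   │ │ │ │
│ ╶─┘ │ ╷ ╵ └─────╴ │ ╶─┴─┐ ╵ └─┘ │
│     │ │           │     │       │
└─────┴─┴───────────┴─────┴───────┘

Shortest path A → P at (1, 6): 25 steps
Shortest path A → Q at (2, 10): 40 steps

P is closer (25 steps vs 40 steps).

Path to P:

┌─┬───────┬───────┬─────────┬───┬─┐
│A│↱ → → ↓│       │         │   │ │
│ ╵ ┌─┬─╴ │ ╶───┐ │ ╷ ╷ ┌───┤ ╷ │ │
│↳ ↑│ │↓ ↲│  P ↰│ │ │ │ │   │ │ │ │
│ ╶─┘ │ ╶─┴───┐ │ │ │ └─┤ ╷ ╵ │ ╵ │
│     │↳ ↓    │↑│ │ │   │ │   │   │
├─╴ ┌─┴─╴ ┌───┤ │ ╵ ├─┐ └─┴───┴─┐ │
│   │↓ ← ↲│↱ ↓│↑│   │ │         │ │
│ ╶─┤ ╶───┘ ╷ ╵ ├───┘ └─────┐ ╶─┘ │
│   │↳ → → ↑│↳ ↑│           │     │
├─┐ └─┬───┬─┴─┬─┤ ╶───┬─┬─╴ ├─────┤
│ │   │   │   │ │     │ │   │     │
│ └─┐ │ ╷ ╵ ╷ ╵ ├───╴ │ │ ╶─┤ ╶─┐ │
│   │ │ │   │   │     │ │   │   │ │
│ ┌─┘ │ └───┴─┐ │ ╶───┘ └─┐ └─╴ │ │
│ │   │       │ │         │     │ │
│ │ ┌─┤ ╶─┬─┐ │ └─┬─╴ ┌───┴─────┤ │
│ │ │ │   │ │ │   │   │         │ │
│ │ │ └─┐ ╵ │ └───┘ ╶─┤ ┌───┬─╴ │ │
│ │ │   │   │         │ │   │   │ │
│ ╵ │ ╶─┴─╴ └─┬───┬───┘ ├─╴ │ ┌─┘ │
│   │         │   │     │   │ │   │
│ ╶─┤ ╶─┬───┐ └─╴ │ ┌───┘ ╷ │ │ ╶─┤
│   │   │   │     │ │     │ │ │   │
├─┐ ├───┘ ╷ ├─────┘ │ ┌───┤ │ │ ╷ │
│ │ │     │ │       │ │   │ │ │ │ │
│ ╵ │ ┌───┤ │ ╶─────┤ ╵ ╷ └─┤ │ │ │
│   │ │   │ │       │   │   │ │ │ │
│ ╶─┘ │ ╷ ╵ └─────╴ │ ╶─┴─┐ ╵ └─┘ │
│     │ │           │     │       │
└─────┴─┴───────────┴─────┴───────┘

Path to Q:

┌─┬───────┬───────┬─────────┬───┬─┐
│A│↱ → → ↓│↱ → → ↓│↱ ↓      │   │ │
│ ╵ ┌─┬─╴ │ ╶───┐ │ ╷ ╷ ┌───┤ ╷ │ │
│↳ ↑│ │↓ ↲│↑ ← ↰│↓│↑│↓│ │   │ │ │ │
│ ╶─┘ │ ╶─┴───┐ │ │ │ └─┤ ╷ ╵ │ ╵ │
│     │↳ ↓    │↑│↓│↑│Q  │ │   │   │
├─╴ ┌─┴─╴ ┌───┤ │ ╵ ├─┐ └─┴───┴─┐ │
│   │↓ ← ↲│↱ ↓│↑│↳ ↑│ │         │ │
│ ╶─┤ ╶───┘ ╷ ╵ ├───┘ └─────┐ ╶─┘ │
│   │↳ → → ↑│↳ ↑│           │     │
├─┐ └─┬───┬─┴─┬─┤ ╶───┬─┬─╴ ├─────┤
│ │   │   │   │ │     │ │   │     │
│ └─┐ │ ╷ ╵ ╷ ╵ ├───╴ │ │ ╶─┤ ╶─┐ │
│   │ │ │   │   │     │ │   │   │ │
│ ┌─┘ │ └───┴─┐ │ ╶───┘ └─┐ └─╴ │ │
│ │   │       │ │         │     │ │
│ │ ┌─┤ ╶─┬─┐ │ └─┬─╴ ┌───┴─────┤ │
│ │ │ │   │ │ │   │   │         │ │
│ │ │ └─┐ ╵ │ └───┘ ╶─┤ ┌───┬─╴ │ │
│ │ │   │   │         │ │   │   │ │
│ ╵ │ ╶─┴─╴ └─┬───┬───┘ ├─╴ │ ┌─┘ │
│   │         │   │     │   │ │   │
│ ╶─┤ ╶─┬───┐ └─╴ │ ┌───┘ ╷ │ │ ╶─┤
│   │   │   │     │ │     │ │ │   │
├─┐ ├───┘ ╷ ├─────┘ │ ┌───┤ │ │ ╷ │
│ │ │     │ │       │ │   │ │ │ │ │
│ ╵ │ ┌───┤ │ ╶─────┤ ╵ ╷ └─┤ │ │ │
│   │ │   │ │       │   │   │ │ │ │
│ ╶─┘ │ ╷ ╵ └─────╴ │ ╶─┴─┐ ╵ └─┘ │
│     │ │           │     │       │
└─────┴─┴───────────┴─────┴───────┘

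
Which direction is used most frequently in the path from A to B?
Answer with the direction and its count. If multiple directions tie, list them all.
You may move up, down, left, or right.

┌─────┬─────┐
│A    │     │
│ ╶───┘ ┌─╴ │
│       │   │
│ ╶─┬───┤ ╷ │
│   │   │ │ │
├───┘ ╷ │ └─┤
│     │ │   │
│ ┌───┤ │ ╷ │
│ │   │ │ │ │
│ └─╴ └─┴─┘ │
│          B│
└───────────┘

Directions: down, right, right, right, up, right, right, down, left, down, down, right, down, down
Counts: {'down': 6, 'right': 6, 'up': 1, 'left': 1}
Most common: down and right (tied at 6 times each)

Solution:

┌─────┬─────┐
│A    │↱ → ↓│
│ ╶───┘ ┌─╴ │
│↳ → → ↑│↓ ↲│
│ ╶─┬───┤ ╷ │
│   │   │↓│ │
├───┘ ╷ │ └─┤
│     │ │↳ ↓│
│ ┌───┤ │ ╷ │
│ │   │ │ │↓│
│ └─╴ └─┴─┘ │
│          B│
└───────────┘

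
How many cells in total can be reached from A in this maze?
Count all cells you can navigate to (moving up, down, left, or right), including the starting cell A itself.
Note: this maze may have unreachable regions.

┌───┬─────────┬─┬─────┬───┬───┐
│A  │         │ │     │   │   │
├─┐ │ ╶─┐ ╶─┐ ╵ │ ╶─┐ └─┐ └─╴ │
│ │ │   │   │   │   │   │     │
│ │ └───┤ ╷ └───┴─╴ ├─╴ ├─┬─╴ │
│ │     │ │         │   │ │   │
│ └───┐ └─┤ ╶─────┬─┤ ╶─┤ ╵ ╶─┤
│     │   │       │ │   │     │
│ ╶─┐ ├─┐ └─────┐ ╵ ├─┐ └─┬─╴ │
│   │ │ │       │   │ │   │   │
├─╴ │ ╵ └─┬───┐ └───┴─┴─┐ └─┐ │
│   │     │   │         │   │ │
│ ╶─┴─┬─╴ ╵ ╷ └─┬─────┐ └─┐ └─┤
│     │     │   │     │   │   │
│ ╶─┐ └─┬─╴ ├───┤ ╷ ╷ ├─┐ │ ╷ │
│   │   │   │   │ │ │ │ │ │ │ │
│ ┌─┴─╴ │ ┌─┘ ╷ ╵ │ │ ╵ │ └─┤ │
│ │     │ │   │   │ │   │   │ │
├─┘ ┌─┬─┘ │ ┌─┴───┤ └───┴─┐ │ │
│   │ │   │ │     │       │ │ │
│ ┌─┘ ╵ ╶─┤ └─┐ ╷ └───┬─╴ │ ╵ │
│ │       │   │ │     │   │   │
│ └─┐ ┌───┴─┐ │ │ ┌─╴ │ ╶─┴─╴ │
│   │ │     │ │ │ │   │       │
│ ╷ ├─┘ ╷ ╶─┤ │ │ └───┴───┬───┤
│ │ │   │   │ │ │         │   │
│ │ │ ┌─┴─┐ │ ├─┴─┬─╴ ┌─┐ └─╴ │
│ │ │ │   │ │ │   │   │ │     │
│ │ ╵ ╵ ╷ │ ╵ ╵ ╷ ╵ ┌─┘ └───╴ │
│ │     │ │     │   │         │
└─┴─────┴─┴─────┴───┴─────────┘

Using BFS/flood-fill to find all reachable cells from A:
Maze size: 15 × 15 = 225 total cells
17 cell(s) are walled off and cannot be reached from A.
Reachable cells: 208

Reachable region (· marks reachable cells):

┌───┬─────────┬─┬─────┬───┬───┐
│A ·│· · · · ·│·│· · ·│   │   │
├─┐ │ ╶─┐ ╶─┐ ╵ │ ╶─┐ └─┐ └─╴ │
│·│·│· ·│· ·│· ·│· ·│· ·│     │
│ │ └───┤ ╷ └───┴─╴ ├─╴ ├─┬─╴ │
│·│· · ·│·│· · · · ·│· ·│ │   │
│ └───┐ └─┤ ╶─────┬─┤ ╶─┤ ╵ ╶─┤
│· · ·│· ·│· · · ·│·│· ·│     │
│ ╶─┐ ├─┐ └─────┐ ╵ ├─┐ └─┬─╴ │
│· ·│·│·│· · · ·│· ·│ │· ·│   │
├─╴ │ ╵ └─┬───┐ └───┴─┴─┐ └─┐ │
│· ·│· · ·│· ·│· · · · ·│· ·│ │
│ ╶─┴─┬─╴ ╵ ╷ └─┬─────┐ └─┐ └─┤
│· · ·│· · ·│· ·│· · ·│· ·│· ·│
│ ╶─┐ └─┬─╴ ├───┤ ╷ ╷ ├─┐ │ ╷ │
│· ·│· ·│· ·│· ·│·│·│·│·│·│·│·│
│ ┌─┴─╴ │ ┌─┘ ╷ ╵ │ │ ╵ │ └─┤ │
│·│· · ·│·│· ·│· ·│·│· ·│· ·│·│
├─┘ ┌─┬─┘ │ ┌─┴───┤ └───┴─┐ │ │
│· ·│·│· ·│·│· · ·│· · · ·│·│·│
│ ┌─┘ ╵ ╶─┤ └─┐ ╷ └───┬─╴ │ ╵ │
│·│· · · ·│· ·│·│· · ·│· ·│· ·│
│ └─┐ ┌───┴─┐ │ │ ┌─╴ │ ╶─┴─╴ │
│· ·│·│· · ·│·│·│·│· ·│· · · ·│
│ ╷ ├─┘ ╷ ╶─┤ │ │ └───┴───┬───┤
│·│·│· ·│· ·│·│·│· · · · ·│· ·│
│ │ │ ┌─┴─┐ │ ├─┴─┬─╴ ┌─┐ └─╴ │
│·│·│·│· ·│·│·│· ·│· ·│·│· · ·│
│ │ ╵ ╵ ╷ │ ╵ ╵ ╷ ╵ ┌─┘ └───╴ │
│·│· · ·│·│· · ·│· ·│· · · · ·│
└─┴─────┴─┴─────┴───┴─────────┘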